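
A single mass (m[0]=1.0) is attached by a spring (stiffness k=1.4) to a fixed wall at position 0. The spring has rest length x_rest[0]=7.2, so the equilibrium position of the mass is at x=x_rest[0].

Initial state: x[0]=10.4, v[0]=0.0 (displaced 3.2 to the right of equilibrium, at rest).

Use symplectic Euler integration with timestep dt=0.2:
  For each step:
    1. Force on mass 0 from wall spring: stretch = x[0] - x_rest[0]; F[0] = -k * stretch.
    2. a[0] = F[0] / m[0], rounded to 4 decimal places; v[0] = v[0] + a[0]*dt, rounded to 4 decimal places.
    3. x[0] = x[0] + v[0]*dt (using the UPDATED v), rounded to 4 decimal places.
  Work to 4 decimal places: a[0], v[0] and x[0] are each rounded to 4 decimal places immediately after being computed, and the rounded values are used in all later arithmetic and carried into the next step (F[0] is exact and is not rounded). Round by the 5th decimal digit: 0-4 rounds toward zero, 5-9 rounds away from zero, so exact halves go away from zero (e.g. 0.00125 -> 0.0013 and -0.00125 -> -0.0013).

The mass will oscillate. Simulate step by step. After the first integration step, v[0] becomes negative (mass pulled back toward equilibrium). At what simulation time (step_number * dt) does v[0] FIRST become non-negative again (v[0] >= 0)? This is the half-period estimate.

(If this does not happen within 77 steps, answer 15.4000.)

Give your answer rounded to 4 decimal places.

Step 0: x=[10.4000] v=[0.0000]
Step 1: x=[10.2208] v=[-0.8960]
Step 2: x=[9.8724] v=[-1.7418]
Step 3: x=[9.3744] v=[-2.4901]
Step 4: x=[8.7546] v=[-3.0989]
Step 5: x=[8.0478] v=[-3.5342]
Step 6: x=[7.2935] v=[-3.7716]
Step 7: x=[6.5339] v=[-3.7978]
Step 8: x=[5.8116] v=[-3.6113]
Step 9: x=[5.1671] v=[-3.2225]
Step 10: x=[4.6364] v=[-2.6533]
Step 11: x=[4.2493] v=[-1.9355]
Step 12: x=[4.0274] v=[-1.1093]
Step 13: x=[3.9832] v=[-0.2210]
Step 14: x=[4.1191] v=[0.6797]
First v>=0 after going negative at step 14, time=2.8000

Answer: 2.8000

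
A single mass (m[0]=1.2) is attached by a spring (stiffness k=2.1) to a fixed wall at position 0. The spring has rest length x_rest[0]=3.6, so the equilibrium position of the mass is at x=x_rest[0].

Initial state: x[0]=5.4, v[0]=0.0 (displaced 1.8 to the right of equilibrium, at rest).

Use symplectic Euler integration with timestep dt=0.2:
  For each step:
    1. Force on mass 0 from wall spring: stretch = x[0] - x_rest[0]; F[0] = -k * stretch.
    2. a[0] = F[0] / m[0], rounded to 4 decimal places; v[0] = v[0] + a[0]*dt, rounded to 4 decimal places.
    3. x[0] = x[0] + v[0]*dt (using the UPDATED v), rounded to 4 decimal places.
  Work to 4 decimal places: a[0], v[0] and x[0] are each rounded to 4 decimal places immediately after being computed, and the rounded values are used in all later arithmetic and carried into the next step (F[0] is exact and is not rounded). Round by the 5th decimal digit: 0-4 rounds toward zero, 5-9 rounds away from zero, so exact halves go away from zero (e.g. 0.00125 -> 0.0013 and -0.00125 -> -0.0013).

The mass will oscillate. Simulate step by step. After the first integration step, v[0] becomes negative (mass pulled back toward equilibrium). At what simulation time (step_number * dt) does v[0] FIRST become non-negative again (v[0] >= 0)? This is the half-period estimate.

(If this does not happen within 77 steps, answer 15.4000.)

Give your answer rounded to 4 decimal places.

Answer: 2.4000

Derivation:
Step 0: x=[5.4000] v=[0.0000]
Step 1: x=[5.2740] v=[-0.6300]
Step 2: x=[5.0308] v=[-1.2159]
Step 3: x=[4.6875] v=[-1.7167]
Step 4: x=[4.2680] v=[-2.0973]
Step 5: x=[3.8018] v=[-2.3311]
Step 6: x=[3.3215] v=[-2.4017]
Step 7: x=[2.8607] v=[-2.3042]
Step 8: x=[2.4516] v=[-2.0454]
Step 9: x=[2.1229] v=[-1.6435]
Step 10: x=[1.8976] v=[-1.1265]
Step 11: x=[1.7915] v=[-0.5307]
Step 12: x=[1.8120] v=[0.1023]
First v>=0 after going negative at step 12, time=2.4000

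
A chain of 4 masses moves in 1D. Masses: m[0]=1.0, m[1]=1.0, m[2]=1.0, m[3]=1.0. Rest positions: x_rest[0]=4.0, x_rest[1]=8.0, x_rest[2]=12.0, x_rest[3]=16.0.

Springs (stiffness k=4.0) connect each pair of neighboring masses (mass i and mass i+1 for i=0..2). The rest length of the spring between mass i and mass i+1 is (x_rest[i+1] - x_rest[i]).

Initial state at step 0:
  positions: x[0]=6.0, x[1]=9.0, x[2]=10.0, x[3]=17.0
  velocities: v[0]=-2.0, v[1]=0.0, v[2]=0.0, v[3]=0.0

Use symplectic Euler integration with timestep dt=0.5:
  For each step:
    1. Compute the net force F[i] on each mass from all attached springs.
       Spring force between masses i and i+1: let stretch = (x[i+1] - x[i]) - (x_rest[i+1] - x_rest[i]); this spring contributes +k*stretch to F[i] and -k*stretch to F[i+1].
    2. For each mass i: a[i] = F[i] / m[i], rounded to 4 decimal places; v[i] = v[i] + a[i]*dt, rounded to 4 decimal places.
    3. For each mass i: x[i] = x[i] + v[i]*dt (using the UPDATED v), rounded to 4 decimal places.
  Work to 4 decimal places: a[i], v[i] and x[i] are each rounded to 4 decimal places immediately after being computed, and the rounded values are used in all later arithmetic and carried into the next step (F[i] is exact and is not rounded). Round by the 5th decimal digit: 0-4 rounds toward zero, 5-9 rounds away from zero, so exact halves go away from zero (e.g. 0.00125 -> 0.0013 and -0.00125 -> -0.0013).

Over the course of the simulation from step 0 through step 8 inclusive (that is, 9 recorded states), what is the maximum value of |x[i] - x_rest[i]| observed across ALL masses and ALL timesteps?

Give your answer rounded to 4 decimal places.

Step 0: x=[6.0000 9.0000 10.0000 17.0000] v=[-2.0000 0.0000 0.0000 0.0000]
Step 1: x=[4.0000 7.0000 16.0000 14.0000] v=[-4.0000 -4.0000 12.0000 -6.0000]
Step 2: x=[1.0000 11.0000 11.0000 17.0000] v=[-6.0000 8.0000 -10.0000 6.0000]
Step 3: x=[4.0000 5.0000 12.0000 18.0000] v=[6.0000 -12.0000 2.0000 2.0000]
Step 4: x=[4.0000 5.0000 12.0000 17.0000] v=[0.0000 0.0000 0.0000 -2.0000]
Step 5: x=[1.0000 11.0000 10.0000 15.0000] v=[-6.0000 12.0000 -4.0000 -4.0000]
Step 6: x=[4.0000 6.0000 14.0000 12.0000] v=[6.0000 -10.0000 8.0000 -6.0000]
Step 7: x=[5.0000 7.0000 8.0000 15.0000] v=[2.0000 2.0000 -12.0000 6.0000]
Step 8: x=[4.0000 7.0000 8.0000 15.0000] v=[-2.0000 0.0000 0.0000 0.0000]
Max displacement = 4.0000

Answer: 4.0000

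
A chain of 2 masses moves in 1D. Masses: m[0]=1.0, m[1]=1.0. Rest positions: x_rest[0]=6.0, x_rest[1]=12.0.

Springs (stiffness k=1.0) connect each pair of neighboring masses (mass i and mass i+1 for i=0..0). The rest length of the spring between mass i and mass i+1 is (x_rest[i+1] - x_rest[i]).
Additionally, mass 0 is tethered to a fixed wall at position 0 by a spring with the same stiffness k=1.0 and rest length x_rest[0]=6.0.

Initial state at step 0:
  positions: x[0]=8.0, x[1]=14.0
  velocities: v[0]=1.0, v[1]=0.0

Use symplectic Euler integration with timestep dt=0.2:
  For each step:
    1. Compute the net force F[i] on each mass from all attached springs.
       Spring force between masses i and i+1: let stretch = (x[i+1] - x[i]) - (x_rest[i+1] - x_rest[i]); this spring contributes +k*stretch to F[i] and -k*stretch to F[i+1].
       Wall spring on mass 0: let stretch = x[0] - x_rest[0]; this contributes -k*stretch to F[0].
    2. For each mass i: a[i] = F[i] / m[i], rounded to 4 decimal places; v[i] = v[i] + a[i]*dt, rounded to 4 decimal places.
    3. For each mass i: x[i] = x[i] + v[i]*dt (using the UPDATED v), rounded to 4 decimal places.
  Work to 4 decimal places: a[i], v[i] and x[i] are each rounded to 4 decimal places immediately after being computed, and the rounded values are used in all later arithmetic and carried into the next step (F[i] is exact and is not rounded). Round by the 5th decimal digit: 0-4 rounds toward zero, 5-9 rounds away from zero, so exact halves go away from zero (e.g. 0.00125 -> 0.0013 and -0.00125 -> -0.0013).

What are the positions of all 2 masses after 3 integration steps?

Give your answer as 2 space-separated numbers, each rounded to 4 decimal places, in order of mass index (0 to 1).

Answer: 8.0890 14.0154

Derivation:
Step 0: x=[8.0000 14.0000] v=[1.0000 0.0000]
Step 1: x=[8.1200 14.0000] v=[0.6000 0.0000]
Step 2: x=[8.1504 14.0048] v=[0.1520 0.0240]
Step 3: x=[8.0890 14.0154] v=[-0.3072 0.0531]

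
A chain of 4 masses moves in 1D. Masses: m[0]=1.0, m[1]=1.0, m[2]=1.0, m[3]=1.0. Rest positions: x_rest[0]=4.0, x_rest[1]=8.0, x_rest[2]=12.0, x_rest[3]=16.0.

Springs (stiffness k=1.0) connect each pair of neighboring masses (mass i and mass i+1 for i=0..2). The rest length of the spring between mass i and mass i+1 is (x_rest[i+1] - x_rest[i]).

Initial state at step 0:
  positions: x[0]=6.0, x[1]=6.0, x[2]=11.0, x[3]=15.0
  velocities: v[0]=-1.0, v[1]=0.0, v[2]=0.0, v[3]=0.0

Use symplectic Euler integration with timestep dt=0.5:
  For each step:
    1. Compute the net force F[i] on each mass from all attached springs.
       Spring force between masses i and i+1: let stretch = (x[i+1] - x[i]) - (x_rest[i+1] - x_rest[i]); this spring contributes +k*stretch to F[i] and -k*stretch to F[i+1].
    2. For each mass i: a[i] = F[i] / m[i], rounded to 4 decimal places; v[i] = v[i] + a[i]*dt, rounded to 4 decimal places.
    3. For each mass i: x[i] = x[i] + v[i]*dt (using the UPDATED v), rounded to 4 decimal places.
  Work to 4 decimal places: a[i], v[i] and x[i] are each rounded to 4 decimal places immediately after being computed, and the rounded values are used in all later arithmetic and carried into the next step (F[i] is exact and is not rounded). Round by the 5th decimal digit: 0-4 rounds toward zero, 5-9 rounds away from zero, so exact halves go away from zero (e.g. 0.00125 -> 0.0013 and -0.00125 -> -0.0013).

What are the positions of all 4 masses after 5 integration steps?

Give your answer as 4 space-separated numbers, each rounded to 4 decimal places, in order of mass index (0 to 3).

Answer: 1.4102 6.3555 12.6603 15.0743

Derivation:
Step 0: x=[6.0000 6.0000 11.0000 15.0000] v=[-1.0000 0.0000 0.0000 0.0000]
Step 1: x=[4.5000 7.2500 10.7500 15.0000] v=[-3.0000 2.5000 -0.5000 0.0000]
Step 2: x=[2.6875 8.6875 10.6875 14.9375] v=[-3.6250 2.8750 -0.1250 -0.1250]
Step 3: x=[1.3750 9.1250 11.1875 14.8125] v=[-2.6250 0.8750 1.0000 -0.2500]
Step 4: x=[1.0000 8.1406 12.0782 14.7813] v=[-0.7500 -1.9688 1.7813 -0.0625]
Step 5: x=[1.4102 6.3555 12.6603 15.0743] v=[0.8203 -3.5703 1.1641 0.5860]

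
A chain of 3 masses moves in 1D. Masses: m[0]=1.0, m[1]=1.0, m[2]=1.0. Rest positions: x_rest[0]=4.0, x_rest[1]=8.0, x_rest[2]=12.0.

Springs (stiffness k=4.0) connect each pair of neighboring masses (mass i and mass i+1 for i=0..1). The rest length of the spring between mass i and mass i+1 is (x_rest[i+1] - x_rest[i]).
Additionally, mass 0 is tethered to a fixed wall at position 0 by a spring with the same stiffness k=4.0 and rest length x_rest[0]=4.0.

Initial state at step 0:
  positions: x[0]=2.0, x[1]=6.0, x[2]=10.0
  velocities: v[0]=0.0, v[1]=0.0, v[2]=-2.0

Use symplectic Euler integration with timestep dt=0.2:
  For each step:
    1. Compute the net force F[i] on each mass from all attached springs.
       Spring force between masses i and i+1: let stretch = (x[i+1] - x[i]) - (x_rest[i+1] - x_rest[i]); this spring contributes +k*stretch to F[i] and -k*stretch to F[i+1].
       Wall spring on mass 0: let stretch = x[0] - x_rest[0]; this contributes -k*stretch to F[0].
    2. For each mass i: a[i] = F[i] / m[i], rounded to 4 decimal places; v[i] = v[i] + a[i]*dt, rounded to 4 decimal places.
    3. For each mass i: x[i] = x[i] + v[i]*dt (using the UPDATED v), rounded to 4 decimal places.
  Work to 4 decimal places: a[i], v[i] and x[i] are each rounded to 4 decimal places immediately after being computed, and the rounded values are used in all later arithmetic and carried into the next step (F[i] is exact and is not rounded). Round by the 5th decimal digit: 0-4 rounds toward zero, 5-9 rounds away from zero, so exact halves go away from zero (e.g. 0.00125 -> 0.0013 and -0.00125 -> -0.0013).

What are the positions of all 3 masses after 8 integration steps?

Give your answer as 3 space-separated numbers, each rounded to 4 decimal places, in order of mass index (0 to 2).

Step 0: x=[2.0000 6.0000 10.0000] v=[0.0000 0.0000 -2.0000]
Step 1: x=[2.3200 6.0000 9.6000] v=[1.6000 0.0000 -2.0000]
Step 2: x=[2.8576 5.9872 9.2640] v=[2.6880 -0.0640 -1.6800]
Step 3: x=[3.4387 5.9980 9.0437] v=[2.9056 0.0538 -1.1014]
Step 4: x=[3.8791 6.0866 8.9761] v=[2.2021 0.4429 -0.3380]
Step 5: x=[4.0521 6.2843 9.0862] v=[0.8648 0.9885 0.5504]
Step 6: x=[3.9339 6.5732 9.3880] v=[-0.5911 1.4443 1.5089]
Step 7: x=[3.6085 6.8901 9.8794] v=[-1.6268 1.5847 2.4571]
Step 8: x=[3.2308 7.1603 10.5325] v=[-1.8883 1.3509 3.2657]

Answer: 3.2308 7.1603 10.5325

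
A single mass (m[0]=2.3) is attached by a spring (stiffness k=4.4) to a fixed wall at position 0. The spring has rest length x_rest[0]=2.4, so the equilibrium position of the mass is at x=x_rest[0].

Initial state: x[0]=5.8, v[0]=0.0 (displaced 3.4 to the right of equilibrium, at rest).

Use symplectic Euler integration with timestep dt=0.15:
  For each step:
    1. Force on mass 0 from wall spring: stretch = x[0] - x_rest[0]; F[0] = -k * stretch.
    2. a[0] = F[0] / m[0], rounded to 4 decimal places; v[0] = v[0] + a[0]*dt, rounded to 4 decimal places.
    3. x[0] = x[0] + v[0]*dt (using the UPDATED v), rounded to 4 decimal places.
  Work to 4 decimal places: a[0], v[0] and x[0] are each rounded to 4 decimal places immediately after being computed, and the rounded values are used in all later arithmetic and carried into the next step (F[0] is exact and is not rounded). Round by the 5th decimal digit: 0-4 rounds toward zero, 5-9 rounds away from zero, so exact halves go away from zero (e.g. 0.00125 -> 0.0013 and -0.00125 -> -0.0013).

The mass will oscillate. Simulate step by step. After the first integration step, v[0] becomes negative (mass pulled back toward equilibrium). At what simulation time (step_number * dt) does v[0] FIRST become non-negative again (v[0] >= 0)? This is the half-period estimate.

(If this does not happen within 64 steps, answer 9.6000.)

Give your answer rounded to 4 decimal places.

Step 0: x=[5.8000] v=[0.0000]
Step 1: x=[5.6537] v=[-0.9756]
Step 2: x=[5.3673] v=[-1.9093]
Step 3: x=[4.9532] v=[-2.7608]
Step 4: x=[4.4292] v=[-3.4935]
Step 5: x=[3.8178] v=[-4.0758]
Step 6: x=[3.1454] v=[-4.4826]
Step 7: x=[2.4409] v=[-4.6965]
Step 8: x=[1.7347] v=[-4.7082]
Step 9: x=[1.0571] v=[-4.5173]
Step 10: x=[0.4373] v=[-4.1320]
Step 11: x=[-0.0980] v=[-3.5688]
Step 12: x=[-0.5258] v=[-2.8520]
Step 13: x=[-0.8277] v=[-2.0124]
Step 14: x=[-0.9906] v=[-1.0862]
Step 15: x=[-1.0076] v=[-0.1132]
Step 16: x=[-0.8779] v=[0.8646]
First v>=0 after going negative at step 16, time=2.4000

Answer: 2.4000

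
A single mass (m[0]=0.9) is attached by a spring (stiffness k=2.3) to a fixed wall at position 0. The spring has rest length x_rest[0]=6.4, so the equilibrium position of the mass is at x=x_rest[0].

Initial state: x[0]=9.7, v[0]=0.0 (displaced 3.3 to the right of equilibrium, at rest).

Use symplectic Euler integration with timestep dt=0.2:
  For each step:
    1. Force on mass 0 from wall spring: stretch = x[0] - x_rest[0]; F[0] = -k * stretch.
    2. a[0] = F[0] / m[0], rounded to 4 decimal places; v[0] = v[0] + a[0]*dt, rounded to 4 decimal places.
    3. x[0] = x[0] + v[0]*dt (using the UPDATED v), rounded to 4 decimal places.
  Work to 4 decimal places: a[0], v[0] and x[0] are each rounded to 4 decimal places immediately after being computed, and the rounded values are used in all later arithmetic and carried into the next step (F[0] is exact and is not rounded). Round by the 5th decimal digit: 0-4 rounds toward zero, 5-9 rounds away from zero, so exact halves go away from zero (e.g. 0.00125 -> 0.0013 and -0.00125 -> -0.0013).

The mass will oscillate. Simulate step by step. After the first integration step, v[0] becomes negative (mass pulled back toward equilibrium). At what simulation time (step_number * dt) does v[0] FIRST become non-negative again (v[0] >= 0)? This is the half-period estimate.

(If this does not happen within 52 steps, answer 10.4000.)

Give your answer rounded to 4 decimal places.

Step 0: x=[9.7000] v=[0.0000]
Step 1: x=[9.3627] v=[-1.6867]
Step 2: x=[8.7225] v=[-3.2010]
Step 3: x=[7.8449] v=[-4.3881]
Step 4: x=[6.8196] v=[-5.1266]
Step 5: x=[5.7514] v=[-5.3411]
Step 6: x=[4.7495] v=[-5.0096]
Step 7: x=[3.9163] v=[-4.1660]
Step 8: x=[3.3370] v=[-2.8966]
Step 9: x=[3.0708] v=[-1.3311]
Step 10: x=[3.1449] v=[0.3705]
First v>=0 after going negative at step 10, time=2.0000

Answer: 2.0000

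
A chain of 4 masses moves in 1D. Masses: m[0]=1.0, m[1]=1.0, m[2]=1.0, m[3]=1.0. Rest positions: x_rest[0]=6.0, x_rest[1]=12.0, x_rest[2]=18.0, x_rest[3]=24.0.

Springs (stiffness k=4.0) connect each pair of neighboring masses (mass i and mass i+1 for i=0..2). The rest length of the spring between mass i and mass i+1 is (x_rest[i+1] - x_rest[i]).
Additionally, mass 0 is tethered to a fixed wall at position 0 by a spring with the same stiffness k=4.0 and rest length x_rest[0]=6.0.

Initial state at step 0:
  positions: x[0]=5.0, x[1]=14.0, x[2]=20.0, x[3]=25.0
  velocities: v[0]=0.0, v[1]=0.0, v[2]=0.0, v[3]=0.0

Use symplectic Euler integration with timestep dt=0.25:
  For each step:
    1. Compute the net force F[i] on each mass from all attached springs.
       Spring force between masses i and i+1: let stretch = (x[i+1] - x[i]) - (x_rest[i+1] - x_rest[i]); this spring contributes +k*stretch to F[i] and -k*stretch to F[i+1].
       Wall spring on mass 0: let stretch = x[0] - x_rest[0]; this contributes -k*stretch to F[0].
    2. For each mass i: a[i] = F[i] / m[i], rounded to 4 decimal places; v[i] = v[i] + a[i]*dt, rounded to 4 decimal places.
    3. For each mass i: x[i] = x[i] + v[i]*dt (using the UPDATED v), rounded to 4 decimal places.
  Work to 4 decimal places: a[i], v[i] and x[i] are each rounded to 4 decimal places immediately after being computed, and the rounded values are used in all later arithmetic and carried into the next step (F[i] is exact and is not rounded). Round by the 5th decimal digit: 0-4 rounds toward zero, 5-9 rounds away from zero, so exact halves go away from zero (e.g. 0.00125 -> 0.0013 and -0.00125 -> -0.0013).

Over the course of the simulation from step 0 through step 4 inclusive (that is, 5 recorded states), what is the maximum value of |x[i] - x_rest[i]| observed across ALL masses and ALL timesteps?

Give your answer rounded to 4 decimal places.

Step 0: x=[5.0000 14.0000 20.0000 25.0000] v=[0.0000 0.0000 0.0000 0.0000]
Step 1: x=[6.0000 13.2500 19.7500 25.2500] v=[4.0000 -3.0000 -1.0000 1.0000]
Step 2: x=[7.3125 12.3125 19.2500 25.6250] v=[5.2500 -3.7500 -2.0000 1.5000]
Step 3: x=[8.0469 11.8594 18.6094 25.9063] v=[2.9375 -1.8125 -2.5625 1.1250]
Step 4: x=[7.7227 12.1407 18.1055 25.8633] v=[-1.2969 1.1250 -2.0156 -0.1719]
Max displacement = 2.0469

Answer: 2.0469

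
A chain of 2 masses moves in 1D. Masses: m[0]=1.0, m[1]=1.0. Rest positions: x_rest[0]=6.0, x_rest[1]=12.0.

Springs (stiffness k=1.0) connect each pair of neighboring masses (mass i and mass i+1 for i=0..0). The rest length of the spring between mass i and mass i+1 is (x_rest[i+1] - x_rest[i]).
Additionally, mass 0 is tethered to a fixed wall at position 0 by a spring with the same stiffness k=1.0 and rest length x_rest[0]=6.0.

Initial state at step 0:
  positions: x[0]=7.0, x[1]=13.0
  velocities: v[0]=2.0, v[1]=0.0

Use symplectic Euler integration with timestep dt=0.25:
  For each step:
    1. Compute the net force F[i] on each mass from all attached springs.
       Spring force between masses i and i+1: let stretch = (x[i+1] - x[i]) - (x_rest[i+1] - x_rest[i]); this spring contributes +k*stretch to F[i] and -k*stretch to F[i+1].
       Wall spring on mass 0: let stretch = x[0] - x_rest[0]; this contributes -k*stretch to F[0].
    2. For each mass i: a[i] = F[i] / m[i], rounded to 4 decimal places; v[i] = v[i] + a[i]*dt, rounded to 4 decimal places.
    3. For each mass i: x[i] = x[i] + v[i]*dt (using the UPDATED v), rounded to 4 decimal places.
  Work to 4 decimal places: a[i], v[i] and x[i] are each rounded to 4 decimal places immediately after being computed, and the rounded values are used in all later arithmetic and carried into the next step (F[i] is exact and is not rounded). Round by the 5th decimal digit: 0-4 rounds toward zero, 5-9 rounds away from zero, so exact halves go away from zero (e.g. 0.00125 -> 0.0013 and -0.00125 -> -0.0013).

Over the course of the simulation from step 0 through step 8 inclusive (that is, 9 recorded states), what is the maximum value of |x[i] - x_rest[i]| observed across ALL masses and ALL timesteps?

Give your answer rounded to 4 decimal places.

Step 0: x=[7.0000 13.0000] v=[2.0000 0.0000]
Step 1: x=[7.4375 13.0000] v=[1.7500 0.0000]
Step 2: x=[7.7578 13.0274] v=[1.2813 0.1094]
Step 3: x=[7.9226 13.1004] v=[0.6593 0.2920]
Step 4: x=[7.9159 13.2248] v=[-0.0269 0.4976]
Step 5: x=[7.7462 13.3924] v=[-0.6787 0.6704]
Step 6: x=[7.4453 13.5821] v=[-1.2037 0.7589]
Step 7: x=[7.0626 13.7633] v=[-1.5308 0.7247]
Step 8: x=[6.6573 13.9007] v=[-1.6213 0.5495]
Max displacement = 1.9226

Answer: 1.9226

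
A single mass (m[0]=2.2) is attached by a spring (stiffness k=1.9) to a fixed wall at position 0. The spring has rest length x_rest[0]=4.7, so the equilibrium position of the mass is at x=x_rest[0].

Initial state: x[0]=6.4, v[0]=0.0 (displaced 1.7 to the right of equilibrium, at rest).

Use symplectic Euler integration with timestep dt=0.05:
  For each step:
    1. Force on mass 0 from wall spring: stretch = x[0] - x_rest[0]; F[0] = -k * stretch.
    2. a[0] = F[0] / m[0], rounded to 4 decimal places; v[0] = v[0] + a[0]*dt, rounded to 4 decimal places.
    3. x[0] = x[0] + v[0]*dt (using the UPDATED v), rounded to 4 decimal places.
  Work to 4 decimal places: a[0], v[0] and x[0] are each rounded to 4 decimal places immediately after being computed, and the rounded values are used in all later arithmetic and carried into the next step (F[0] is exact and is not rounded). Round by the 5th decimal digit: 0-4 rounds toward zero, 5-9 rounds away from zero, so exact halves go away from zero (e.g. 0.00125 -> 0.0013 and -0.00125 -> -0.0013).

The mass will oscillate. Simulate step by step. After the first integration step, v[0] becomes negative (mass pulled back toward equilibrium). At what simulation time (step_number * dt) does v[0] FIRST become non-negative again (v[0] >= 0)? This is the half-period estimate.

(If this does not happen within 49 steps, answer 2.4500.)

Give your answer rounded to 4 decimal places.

Answer: 2.4500

Derivation:
Step 0: x=[6.4000] v=[0.0000]
Step 1: x=[6.3963] v=[-0.0734]
Step 2: x=[6.3890] v=[-0.1467]
Step 3: x=[6.3780] v=[-0.2196]
Step 4: x=[6.3634] v=[-0.2921]
Step 5: x=[6.3452] v=[-0.3639]
Step 6: x=[6.3235] v=[-0.4349]
Step 7: x=[6.2983] v=[-0.5050]
Step 8: x=[6.2696] v=[-0.5740]
Step 9: x=[6.2375] v=[-0.6418]
Step 10: x=[6.2021] v=[-0.7082]
Step 11: x=[6.1634] v=[-0.7731]
Step 12: x=[6.1216] v=[-0.8363]
Step 13: x=[6.0767] v=[-0.8977]
Step 14: x=[6.0288] v=[-0.9572]
Step 15: x=[5.9781] v=[-1.0146]
Step 16: x=[5.9246] v=[-1.0698]
Step 17: x=[5.8685] v=[-1.1227]
Step 18: x=[5.8098] v=[-1.1732]
Step 19: x=[5.7487] v=[-1.2211]
Step 20: x=[5.6854] v=[-1.2664]
Step 21: x=[5.6200] v=[-1.3090]
Step 22: x=[5.5526] v=[-1.3487]
Step 23: x=[5.4833] v=[-1.3855]
Step 24: x=[5.4123] v=[-1.4193]
Step 25: x=[5.3398] v=[-1.4501]
Step 26: x=[5.2659] v=[-1.4777]
Step 27: x=[5.1908] v=[-1.5021]
Step 28: x=[5.1146] v=[-1.5233]
Step 29: x=[5.0375] v=[-1.5412]
Step 30: x=[4.9597] v=[-1.5558]
Step 31: x=[4.8814] v=[-1.5670]
Step 32: x=[4.8027] v=[-1.5748]
Step 33: x=[4.7237] v=[-1.5792]
Step 34: x=[4.6447] v=[-1.5802]
Step 35: x=[4.5658] v=[-1.5778]
Step 36: x=[4.4872] v=[-1.5720]
Step 37: x=[4.4091] v=[-1.5628]
Step 38: x=[4.3316] v=[-1.5502]
Step 39: x=[4.2549] v=[-1.5343]
Step 40: x=[4.1791] v=[-1.5151]
Step 41: x=[4.1045] v=[-1.4926]
Step 42: x=[4.0312] v=[-1.4669]
Step 43: x=[3.9593] v=[-1.4380]
Step 44: x=[3.8890] v=[-1.4060]
Step 45: x=[3.8205] v=[-1.3710]
Step 46: x=[3.7539] v=[-1.3330]
Step 47: x=[3.6893] v=[-1.2921]
Step 48: x=[3.6269] v=[-1.2485]
Step 49: x=[3.5668] v=[-1.2022]
v[0] did not become non-negative within 49 steps; using fallback time=2.4500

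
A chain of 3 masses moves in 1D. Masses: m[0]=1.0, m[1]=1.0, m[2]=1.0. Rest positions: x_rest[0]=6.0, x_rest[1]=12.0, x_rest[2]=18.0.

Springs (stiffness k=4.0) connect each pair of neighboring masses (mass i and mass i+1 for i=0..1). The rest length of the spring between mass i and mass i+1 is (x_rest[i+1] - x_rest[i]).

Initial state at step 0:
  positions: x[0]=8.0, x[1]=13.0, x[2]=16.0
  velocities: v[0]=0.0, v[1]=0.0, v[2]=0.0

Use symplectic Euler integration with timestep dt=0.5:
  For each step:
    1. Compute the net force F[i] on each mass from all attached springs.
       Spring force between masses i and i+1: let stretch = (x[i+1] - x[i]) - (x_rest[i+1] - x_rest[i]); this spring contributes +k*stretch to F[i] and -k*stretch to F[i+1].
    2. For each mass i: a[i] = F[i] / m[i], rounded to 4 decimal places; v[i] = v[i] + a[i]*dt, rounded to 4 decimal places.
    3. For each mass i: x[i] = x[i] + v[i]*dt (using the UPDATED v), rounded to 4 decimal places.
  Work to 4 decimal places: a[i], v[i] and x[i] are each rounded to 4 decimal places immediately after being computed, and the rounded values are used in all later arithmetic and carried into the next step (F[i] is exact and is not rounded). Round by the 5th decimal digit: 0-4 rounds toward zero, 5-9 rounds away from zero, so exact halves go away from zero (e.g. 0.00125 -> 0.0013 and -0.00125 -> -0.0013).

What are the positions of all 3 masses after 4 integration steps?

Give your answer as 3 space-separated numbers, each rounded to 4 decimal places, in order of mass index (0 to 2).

Answer: 7.0000 11.0000 19.0000

Derivation:
Step 0: x=[8.0000 13.0000 16.0000] v=[0.0000 0.0000 0.0000]
Step 1: x=[7.0000 11.0000 19.0000] v=[-2.0000 -4.0000 6.0000]
Step 2: x=[4.0000 13.0000 20.0000] v=[-6.0000 4.0000 2.0000]
Step 3: x=[4.0000 13.0000 20.0000] v=[0.0000 0.0000 0.0000]
Step 4: x=[7.0000 11.0000 19.0000] v=[6.0000 -4.0000 -2.0000]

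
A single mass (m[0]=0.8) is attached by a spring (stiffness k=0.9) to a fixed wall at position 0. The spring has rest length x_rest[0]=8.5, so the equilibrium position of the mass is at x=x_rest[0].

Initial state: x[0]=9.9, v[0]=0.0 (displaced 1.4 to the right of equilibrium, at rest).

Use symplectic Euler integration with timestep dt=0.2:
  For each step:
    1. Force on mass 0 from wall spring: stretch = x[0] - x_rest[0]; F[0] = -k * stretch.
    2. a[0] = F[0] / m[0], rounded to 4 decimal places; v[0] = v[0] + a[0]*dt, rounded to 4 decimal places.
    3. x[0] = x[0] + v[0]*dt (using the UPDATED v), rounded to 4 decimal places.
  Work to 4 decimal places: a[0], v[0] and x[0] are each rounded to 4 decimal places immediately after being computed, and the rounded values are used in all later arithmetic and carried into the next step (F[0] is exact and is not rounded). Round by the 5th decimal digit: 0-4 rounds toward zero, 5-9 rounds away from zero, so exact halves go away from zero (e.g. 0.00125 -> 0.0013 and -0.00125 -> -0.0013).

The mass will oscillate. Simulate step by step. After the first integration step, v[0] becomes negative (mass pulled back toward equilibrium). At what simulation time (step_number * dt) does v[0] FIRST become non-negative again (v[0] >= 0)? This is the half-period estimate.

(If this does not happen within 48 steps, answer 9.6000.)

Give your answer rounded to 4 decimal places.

Step 0: x=[9.9000] v=[0.0000]
Step 1: x=[9.8370] v=[-0.3150]
Step 2: x=[9.7138] v=[-0.6158]
Step 3: x=[9.5360] v=[-0.8889]
Step 4: x=[9.3116] v=[-1.1220]
Step 5: x=[9.0507] v=[-1.3046]
Step 6: x=[8.7650] v=[-1.4285]
Step 7: x=[8.4674] v=[-1.4881]
Step 8: x=[8.1712] v=[-1.4808]
Step 9: x=[7.8898] v=[-1.4068]
Step 10: x=[7.6359] v=[-1.2695]
Step 11: x=[7.4209] v=[-1.0751]
Step 12: x=[7.2544] v=[-0.8323]
Step 13: x=[7.1440] v=[-0.5520]
Step 14: x=[7.0946] v=[-0.2469]
Step 15: x=[7.1085] v=[0.0693]
First v>=0 after going negative at step 15, time=3.0000

Answer: 3.0000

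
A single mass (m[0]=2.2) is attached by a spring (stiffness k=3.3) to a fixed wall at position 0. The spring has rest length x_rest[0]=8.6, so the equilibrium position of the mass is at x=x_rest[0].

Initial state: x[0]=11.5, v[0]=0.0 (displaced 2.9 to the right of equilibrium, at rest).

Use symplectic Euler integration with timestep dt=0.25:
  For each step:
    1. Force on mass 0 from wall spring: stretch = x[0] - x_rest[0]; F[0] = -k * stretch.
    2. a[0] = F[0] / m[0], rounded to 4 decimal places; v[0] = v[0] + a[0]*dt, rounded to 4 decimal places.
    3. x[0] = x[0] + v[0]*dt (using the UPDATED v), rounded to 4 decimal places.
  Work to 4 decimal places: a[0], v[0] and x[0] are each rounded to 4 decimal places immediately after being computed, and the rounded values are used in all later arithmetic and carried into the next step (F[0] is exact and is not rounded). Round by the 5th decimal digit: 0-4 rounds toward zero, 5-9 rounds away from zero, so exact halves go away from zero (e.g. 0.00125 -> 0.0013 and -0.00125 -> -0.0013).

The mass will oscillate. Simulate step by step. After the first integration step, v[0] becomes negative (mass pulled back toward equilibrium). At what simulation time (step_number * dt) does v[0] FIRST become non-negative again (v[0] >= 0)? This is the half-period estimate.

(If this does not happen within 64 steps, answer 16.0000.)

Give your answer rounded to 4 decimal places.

Answer: 2.7500

Derivation:
Step 0: x=[11.5000] v=[0.0000]
Step 1: x=[11.2281] v=[-1.0875]
Step 2: x=[10.7098] v=[-2.0731]
Step 3: x=[9.9937] v=[-2.8643]
Step 4: x=[9.1470] v=[-3.3870]
Step 5: x=[8.2490] v=[-3.5921]
Step 6: x=[7.3839] v=[-3.4605]
Step 7: x=[6.6328] v=[-3.0045]
Step 8: x=[6.0661] v=[-2.2668]
Step 9: x=[5.7370] v=[-1.3166]
Step 10: x=[5.6763] v=[-0.2430]
Step 11: x=[5.8897] v=[0.8534]
First v>=0 after going negative at step 11, time=2.7500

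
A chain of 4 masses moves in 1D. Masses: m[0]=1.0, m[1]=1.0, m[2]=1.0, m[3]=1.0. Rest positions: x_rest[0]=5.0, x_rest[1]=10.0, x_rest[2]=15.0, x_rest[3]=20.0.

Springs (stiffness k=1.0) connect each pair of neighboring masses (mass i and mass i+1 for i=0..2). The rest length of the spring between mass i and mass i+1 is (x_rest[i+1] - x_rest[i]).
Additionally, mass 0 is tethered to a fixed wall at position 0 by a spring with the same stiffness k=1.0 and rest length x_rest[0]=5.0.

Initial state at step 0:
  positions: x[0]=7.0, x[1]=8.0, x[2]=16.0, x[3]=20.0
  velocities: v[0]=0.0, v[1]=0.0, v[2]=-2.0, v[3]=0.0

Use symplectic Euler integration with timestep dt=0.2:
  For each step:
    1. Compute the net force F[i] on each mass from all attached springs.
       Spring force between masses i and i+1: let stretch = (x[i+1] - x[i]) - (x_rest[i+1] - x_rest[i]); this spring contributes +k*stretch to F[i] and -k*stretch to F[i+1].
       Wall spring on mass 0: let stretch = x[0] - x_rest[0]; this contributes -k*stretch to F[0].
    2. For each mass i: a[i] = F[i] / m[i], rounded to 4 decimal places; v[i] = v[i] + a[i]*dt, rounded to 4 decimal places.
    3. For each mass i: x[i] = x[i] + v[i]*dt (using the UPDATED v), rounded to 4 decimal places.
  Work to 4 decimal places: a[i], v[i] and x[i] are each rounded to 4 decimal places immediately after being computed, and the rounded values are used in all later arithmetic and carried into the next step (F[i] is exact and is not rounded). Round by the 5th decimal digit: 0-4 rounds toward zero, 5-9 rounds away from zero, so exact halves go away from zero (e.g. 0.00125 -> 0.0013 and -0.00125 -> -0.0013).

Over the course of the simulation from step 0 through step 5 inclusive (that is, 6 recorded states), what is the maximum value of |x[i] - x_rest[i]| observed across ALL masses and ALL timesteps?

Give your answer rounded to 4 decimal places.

Answer: 2.0450

Derivation:
Step 0: x=[7.0000 8.0000 16.0000 20.0000] v=[0.0000 0.0000 -2.0000 0.0000]
Step 1: x=[6.7600 8.2800 15.4400 20.0400] v=[-1.2000 1.4000 -2.8000 0.2000]
Step 2: x=[6.3104 8.7856 14.7776 20.0960] v=[-2.2480 2.5280 -3.3120 0.2800]
Step 3: x=[5.7074 9.4319 14.0883 20.1393] v=[-3.0150 3.2314 -3.4467 0.2163]
Step 4: x=[5.0251 10.1155 13.4547 20.1405] v=[-3.4116 3.4178 -3.1678 0.0061]
Step 5: x=[4.3454 10.7290 12.9550 20.0743] v=[-3.3985 3.0676 -2.4985 -0.3311]
Max displacement = 2.0450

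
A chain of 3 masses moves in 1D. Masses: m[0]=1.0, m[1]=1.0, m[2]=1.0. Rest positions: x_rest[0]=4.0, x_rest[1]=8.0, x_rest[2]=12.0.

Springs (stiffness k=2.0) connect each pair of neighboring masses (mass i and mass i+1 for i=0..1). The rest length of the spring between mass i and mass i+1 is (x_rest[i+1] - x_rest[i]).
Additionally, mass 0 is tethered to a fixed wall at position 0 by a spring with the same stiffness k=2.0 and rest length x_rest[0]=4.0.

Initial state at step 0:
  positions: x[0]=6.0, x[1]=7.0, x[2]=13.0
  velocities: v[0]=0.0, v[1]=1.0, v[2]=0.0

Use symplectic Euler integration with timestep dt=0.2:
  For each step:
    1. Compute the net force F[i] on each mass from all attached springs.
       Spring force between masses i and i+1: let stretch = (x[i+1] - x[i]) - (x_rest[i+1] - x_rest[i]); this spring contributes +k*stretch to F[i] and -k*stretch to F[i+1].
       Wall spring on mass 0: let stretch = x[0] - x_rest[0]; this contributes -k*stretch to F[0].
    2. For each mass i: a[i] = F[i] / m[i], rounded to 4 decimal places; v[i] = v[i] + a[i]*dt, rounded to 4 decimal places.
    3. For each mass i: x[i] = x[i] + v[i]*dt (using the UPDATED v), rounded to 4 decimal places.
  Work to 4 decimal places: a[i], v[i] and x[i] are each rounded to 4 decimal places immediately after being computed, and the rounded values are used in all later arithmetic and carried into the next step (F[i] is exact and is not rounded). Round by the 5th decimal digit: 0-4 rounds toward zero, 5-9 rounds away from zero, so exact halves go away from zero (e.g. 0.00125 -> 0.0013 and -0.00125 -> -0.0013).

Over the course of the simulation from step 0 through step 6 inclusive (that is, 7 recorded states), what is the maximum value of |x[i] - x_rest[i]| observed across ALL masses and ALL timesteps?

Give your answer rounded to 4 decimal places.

Answer: 2.4356

Derivation:
Step 0: x=[6.0000 7.0000 13.0000] v=[0.0000 1.0000 0.0000]
Step 1: x=[5.6000 7.6000 12.8400] v=[-2.0000 3.0000 -0.8000]
Step 2: x=[4.9120 8.4592 12.5808] v=[-3.4400 4.2960 -1.2960]
Step 3: x=[4.1148 9.3644 12.3119] v=[-3.9859 4.5258 -1.3446]
Step 4: x=[3.4084 10.0854 12.1272] v=[-3.5320 3.6050 -0.9236]
Step 5: x=[2.9635 10.4356 12.0991] v=[-2.2246 1.7509 -0.1403]
Step 6: x=[2.8793 10.3211 12.2580] v=[-0.4212 -0.5725 0.7943]
Max displacement = 2.4356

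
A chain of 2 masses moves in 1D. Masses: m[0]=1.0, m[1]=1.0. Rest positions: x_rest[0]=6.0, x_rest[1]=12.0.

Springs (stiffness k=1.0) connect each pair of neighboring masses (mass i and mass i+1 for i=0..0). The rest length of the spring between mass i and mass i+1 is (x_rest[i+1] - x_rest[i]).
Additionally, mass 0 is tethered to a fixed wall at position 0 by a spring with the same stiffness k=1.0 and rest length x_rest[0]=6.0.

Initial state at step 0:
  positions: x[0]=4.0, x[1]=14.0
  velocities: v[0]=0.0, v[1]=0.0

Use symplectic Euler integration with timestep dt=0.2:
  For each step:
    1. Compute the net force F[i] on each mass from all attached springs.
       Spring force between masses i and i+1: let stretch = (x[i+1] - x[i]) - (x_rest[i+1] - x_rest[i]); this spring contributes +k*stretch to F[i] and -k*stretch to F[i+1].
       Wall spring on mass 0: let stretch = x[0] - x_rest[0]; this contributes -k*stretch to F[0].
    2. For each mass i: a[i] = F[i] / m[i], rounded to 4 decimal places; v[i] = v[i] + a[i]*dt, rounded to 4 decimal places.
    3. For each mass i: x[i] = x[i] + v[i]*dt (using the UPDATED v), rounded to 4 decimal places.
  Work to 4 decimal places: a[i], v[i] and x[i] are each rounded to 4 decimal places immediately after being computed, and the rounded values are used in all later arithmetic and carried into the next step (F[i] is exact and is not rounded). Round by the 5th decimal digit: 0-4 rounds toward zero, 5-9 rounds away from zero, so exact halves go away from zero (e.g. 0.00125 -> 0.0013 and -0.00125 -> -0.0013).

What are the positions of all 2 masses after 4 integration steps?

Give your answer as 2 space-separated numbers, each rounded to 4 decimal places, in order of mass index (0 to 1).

Answer: 6.0345 12.6285

Derivation:
Step 0: x=[4.0000 14.0000] v=[0.0000 0.0000]
Step 1: x=[4.2400 13.8400] v=[1.2000 -0.8000]
Step 2: x=[4.6944 13.5360] v=[2.2720 -1.5200]
Step 3: x=[5.3147 13.1183] v=[3.1014 -2.0883]
Step 4: x=[6.0345 12.6285] v=[3.5992 -2.4490]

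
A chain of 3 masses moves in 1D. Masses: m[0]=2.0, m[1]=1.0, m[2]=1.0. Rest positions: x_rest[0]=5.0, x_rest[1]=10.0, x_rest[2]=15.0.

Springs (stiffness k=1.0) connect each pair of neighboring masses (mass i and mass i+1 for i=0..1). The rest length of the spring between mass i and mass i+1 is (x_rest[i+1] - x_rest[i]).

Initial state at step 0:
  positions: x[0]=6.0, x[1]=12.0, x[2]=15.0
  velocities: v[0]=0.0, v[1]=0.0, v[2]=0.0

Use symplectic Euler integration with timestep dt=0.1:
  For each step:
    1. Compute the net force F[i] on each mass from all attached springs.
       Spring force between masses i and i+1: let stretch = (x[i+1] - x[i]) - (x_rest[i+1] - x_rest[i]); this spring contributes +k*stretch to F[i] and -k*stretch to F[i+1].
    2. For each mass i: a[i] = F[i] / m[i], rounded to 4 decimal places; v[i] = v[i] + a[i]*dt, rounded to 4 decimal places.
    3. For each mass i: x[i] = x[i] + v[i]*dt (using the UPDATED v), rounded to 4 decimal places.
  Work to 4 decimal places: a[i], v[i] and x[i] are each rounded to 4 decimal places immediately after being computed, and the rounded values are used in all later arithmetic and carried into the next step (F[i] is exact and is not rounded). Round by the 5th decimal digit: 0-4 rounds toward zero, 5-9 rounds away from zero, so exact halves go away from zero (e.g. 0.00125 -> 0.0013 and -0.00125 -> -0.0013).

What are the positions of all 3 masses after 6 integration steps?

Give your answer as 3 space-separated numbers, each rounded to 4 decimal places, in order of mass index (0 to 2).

Answer: 6.0932 11.4276 15.3861

Derivation:
Step 0: x=[6.0000 12.0000 15.0000] v=[0.0000 0.0000 0.0000]
Step 1: x=[6.0050 11.9700 15.0200] v=[0.0500 -0.3000 0.2000]
Step 2: x=[6.0148 11.9109 15.0595] v=[0.0983 -0.5915 0.3950]
Step 3: x=[6.0291 11.8243 15.1175] v=[0.1431 -0.8663 0.5801]
Step 4: x=[6.0474 11.7127 15.1926] v=[0.1829 -1.1165 0.7508]
Step 5: x=[6.0690 11.5792 15.2829] v=[0.2162 -1.3350 0.9028]
Step 6: x=[6.0932 11.4276 15.3861] v=[0.2417 -1.5157 1.0324]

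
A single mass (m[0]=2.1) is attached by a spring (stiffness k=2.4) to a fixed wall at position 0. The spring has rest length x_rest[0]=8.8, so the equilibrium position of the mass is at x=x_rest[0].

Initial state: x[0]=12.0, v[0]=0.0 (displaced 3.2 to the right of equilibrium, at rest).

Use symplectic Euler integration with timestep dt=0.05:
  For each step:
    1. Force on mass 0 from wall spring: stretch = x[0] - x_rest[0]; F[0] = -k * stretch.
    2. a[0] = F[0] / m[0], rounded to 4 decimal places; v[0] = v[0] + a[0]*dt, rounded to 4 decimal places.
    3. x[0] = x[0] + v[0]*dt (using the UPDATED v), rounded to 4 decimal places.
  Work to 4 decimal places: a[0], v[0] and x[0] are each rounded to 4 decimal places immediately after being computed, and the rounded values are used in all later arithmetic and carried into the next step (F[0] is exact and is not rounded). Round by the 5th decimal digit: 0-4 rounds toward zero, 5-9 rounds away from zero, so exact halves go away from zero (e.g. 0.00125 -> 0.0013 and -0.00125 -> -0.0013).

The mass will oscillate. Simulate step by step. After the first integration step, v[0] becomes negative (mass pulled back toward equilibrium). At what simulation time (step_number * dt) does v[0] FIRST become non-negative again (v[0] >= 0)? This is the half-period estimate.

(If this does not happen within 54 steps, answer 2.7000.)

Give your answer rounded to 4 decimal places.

Answer: 2.7000

Derivation:
Step 0: x=[12.0000] v=[0.0000]
Step 1: x=[11.9909] v=[-0.1829]
Step 2: x=[11.9726] v=[-0.3652]
Step 3: x=[11.9453] v=[-0.5465]
Step 4: x=[11.9090] v=[-0.7262]
Step 5: x=[11.8638] v=[-0.9039]
Step 6: x=[11.8099] v=[-1.0790]
Step 7: x=[11.7474] v=[-1.2510]
Step 8: x=[11.6764] v=[-1.4194]
Step 9: x=[11.5972] v=[-1.5838]
Step 10: x=[11.5100] v=[-1.7436]
Step 11: x=[11.4151] v=[-1.8985]
Step 12: x=[11.3127] v=[-2.0479]
Step 13: x=[11.2031] v=[-2.1915]
Step 14: x=[11.0867] v=[-2.3288]
Step 15: x=[10.9637] v=[-2.4595]
Step 16: x=[10.8345] v=[-2.5831]
Step 17: x=[10.6995] v=[-2.6994]
Step 18: x=[10.5591] v=[-2.8079]
Step 19: x=[10.4137] v=[-2.9084]
Step 20: x=[10.2637] v=[-3.0006]
Step 21: x=[10.1095] v=[-3.0842]
Step 22: x=[9.9516] v=[-3.1590]
Step 23: x=[9.7904] v=[-3.2248]
Step 24: x=[9.6263] v=[-3.2814]
Step 25: x=[9.4599] v=[-3.3286]
Step 26: x=[9.2916] v=[-3.3663]
Step 27: x=[9.1219] v=[-3.3944]
Step 28: x=[8.9513] v=[-3.4128]
Step 29: x=[8.7802] v=[-3.4214]
Step 30: x=[8.6092] v=[-3.4203]
Step 31: x=[8.4387] v=[-3.4094]
Step 32: x=[8.2693] v=[-3.3888]
Step 33: x=[8.1014] v=[-3.3585]
Step 34: x=[7.9355] v=[-3.3186]
Step 35: x=[7.7720] v=[-3.2692]
Step 36: x=[7.6115] v=[-3.2105]
Step 37: x=[7.4544] v=[-3.1426]
Step 38: x=[7.3011] v=[-3.0657]
Step 39: x=[7.1521] v=[-2.9801]
Step 40: x=[7.0078] v=[-2.8859]
Step 41: x=[6.8686] v=[-2.7835]
Step 42: x=[6.7349] v=[-2.6731]
Step 43: x=[6.6071] v=[-2.5551]
Step 44: x=[6.4856] v=[-2.4298]
Step 45: x=[6.3707] v=[-2.2976]
Step 46: x=[6.2628] v=[-2.1588]
Step 47: x=[6.1621] v=[-2.0138]
Step 48: x=[6.0689] v=[-1.8631]
Step 49: x=[5.9836] v=[-1.7070]
Step 50: x=[5.9063] v=[-1.5461]
Step 51: x=[5.8373] v=[-1.3807]
Step 52: x=[5.7767] v=[-1.2114]
Step 53: x=[5.7248] v=[-1.0386]
Step 54: x=[5.6817] v=[-0.8629]
v[0] did not become non-negative within 54 steps; using fallback time=2.7000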